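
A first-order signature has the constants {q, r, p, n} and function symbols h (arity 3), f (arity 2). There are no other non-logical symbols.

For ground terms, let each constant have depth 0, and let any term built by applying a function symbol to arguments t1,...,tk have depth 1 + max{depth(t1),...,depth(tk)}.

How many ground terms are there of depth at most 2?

599764

Let N_k count ground terms of depth at most k. Each non-constant term of depth ≤ k is some function symbol applied to depth-≤(k−1) arguments, giving N_k = 4 + N_{k-1}^3 + N_{k-1}^2.
N_0 = 4
N_1 = 4 + 4^3 + 4^2 = 84
N_2 = 4 + 84^3 + 84^2 = 599764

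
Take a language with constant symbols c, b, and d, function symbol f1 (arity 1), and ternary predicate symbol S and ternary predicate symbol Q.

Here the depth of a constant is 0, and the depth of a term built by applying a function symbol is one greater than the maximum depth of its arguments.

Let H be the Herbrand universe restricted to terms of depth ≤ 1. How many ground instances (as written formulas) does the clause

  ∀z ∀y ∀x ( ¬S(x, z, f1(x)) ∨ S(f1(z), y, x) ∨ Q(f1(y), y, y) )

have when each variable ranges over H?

Ground terms of depth ≤ 1:
  If N_k denotes the number of depth-≤k ground terms, the 3 constants give N_0 = 3, and each function symbol of arity r contributes N_{k-1}^r new terms at level k: N_k = 3 + N_{k-1}.
  N_0 = 3
  N_1 = 3 + 3 = 6
So there are 6 ground terms available for substitution.
The clause has 3 distinct variables (z, y, x), each appearing in the body. In the free term algebra distinct substitutions yield syntactically distinct ground instances.
Number of ground instances = 6^3 = 216.

216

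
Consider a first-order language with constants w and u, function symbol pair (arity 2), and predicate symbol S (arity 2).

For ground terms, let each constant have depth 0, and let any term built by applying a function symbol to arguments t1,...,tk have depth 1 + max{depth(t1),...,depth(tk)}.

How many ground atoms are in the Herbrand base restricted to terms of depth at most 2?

First count ground terms of depth ≤ 2.
Write N_k for the number of ground terms of depth ≤ k. A term of depth ≤ k is either a constant or a function symbol applied to arguments of depth ≤ k−1, so N_k = 2 + N_{k-1}^2.
N_0 = 2
N_1 = 2 + 2^2 = 6
N_2 = 2 + 6^2 = 38
So |H| = 38.
For each predicate symbol, the number of ground atoms is |H| raised to its arity; summing:
  S: 38^2 = 1444
Total ground atoms: 1444.

1444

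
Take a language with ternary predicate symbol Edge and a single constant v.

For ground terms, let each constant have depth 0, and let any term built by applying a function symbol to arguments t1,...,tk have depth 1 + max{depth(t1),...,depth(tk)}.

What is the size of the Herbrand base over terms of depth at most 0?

First count ground terms of depth ≤ 0.
With no function symbols every ground term is a constant, so there is exactly 1 ground term at every depth bound.
N_0 = 1
So |H| = 1.
A ground atom is a predicate applied to a tuple of terms from H, so the count is the sum over predicates of |H|^arity:
  Edge: 1^3 = 1
Total ground atoms: 1.

1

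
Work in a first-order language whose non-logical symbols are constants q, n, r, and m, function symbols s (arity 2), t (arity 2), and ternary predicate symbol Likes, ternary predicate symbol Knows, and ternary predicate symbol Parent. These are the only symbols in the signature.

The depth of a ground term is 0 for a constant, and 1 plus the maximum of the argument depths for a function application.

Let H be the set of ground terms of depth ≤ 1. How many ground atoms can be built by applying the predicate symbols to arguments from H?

First count ground terms of depth ≤ 1.
If N_k denotes the number of depth-≤k ground terms, the 4 constants give N_0 = 4, and each function symbol of arity r contributes N_{k-1}^r new terms at level k: N_k = 4 + N_{k-1}^2 + N_{k-1}^2.
N_0 = 4
N_1 = 4 + 4^2 + 4^2 = 36
So |H| = 36.
Each predicate of arity r yields |H|^r ground atoms (one per choice of an r-tuple from H):
  Likes: 36^3 = 46656;  Knows: 36^3 = 46656;  Parent: 36^3 = 46656
Total ground atoms: 46656 + 46656 + 46656 = 139968.

139968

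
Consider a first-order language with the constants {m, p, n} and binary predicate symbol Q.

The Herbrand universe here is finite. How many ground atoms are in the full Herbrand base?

With no function symbols, the Herbrand universe is just the 3 constants.
Ground atoms per predicate: Q: 3^2 = 9.
Herbrand base size = 9 = 9.

9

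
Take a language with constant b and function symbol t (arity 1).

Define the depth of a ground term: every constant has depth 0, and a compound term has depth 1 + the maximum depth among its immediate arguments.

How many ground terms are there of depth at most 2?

3

If N_k denotes the number of depth-≤k ground terms, the 1 constant gives N_0 = 1, and each function symbol of arity r contributes N_{k-1}^r new terms at level k: N_k = 1 + N_{k-1}.
N_0 = 1
N_1 = 1 + 1 = 2
N_2 = 1 + 2 = 3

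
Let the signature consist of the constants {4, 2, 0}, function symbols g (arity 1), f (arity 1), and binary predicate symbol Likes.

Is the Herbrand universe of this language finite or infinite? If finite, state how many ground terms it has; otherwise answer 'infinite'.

infinite

The signature has at least one function symbol (g, arity 1) and at least one constant (4).
Iterating g gives infinitely many distinct ground terms: 4, g(4), g(g(4)), ...
So the Herbrand universe is infinite.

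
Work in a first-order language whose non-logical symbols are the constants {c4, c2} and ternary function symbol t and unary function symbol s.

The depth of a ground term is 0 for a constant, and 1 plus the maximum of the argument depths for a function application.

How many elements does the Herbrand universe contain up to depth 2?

1742

If N_k denotes the number of depth-≤k ground terms, the 2 constants give N_0 = 2, and each function symbol of arity r contributes N_{k-1}^r new terms at level k: N_k = 2 + N_{k-1}^3 + N_{k-1}.
N_0 = 2
N_1 = 2 + 2^3 + 2 = 12
N_2 = 2 + 12^3 + 12 = 1742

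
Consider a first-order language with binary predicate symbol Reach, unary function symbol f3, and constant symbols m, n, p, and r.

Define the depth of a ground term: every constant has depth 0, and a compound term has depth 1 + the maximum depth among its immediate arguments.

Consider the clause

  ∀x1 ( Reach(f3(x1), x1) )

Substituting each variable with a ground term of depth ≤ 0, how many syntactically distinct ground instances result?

Ground terms of depth ≤ 0:
  Let N_k count ground terms of depth at most k. Each non-constant term of depth ≤ k is some function symbol applied to depth-≤(k−1) arguments, giving N_k = 4 + N_{k-1}.
  N_0 = 4
So there are 4 ground terms available for substitution.
There is 1 variable to instantiate (x1),  occurring in at least one literal, so different choices give different ground instances.
Number of ground instances = 4.

4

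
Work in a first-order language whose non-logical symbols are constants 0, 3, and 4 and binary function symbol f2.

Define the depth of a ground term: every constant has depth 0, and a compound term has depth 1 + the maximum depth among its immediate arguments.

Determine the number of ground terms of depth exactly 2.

Let N_k = |{terms of depth ≤ k}|. Then N_0 = 3 and N_k = 3 + N_{k-1}^2 for k ≥ 1 (one summand per function symbol, arity giving the exponent).
N_0 = 3
N_1 = 3 + 3^2 = 12
N_2 = 3 + 12^2 = 147
Terms of depth exactly 2: N_2 − N_1 = 147 − 12 = 135.

135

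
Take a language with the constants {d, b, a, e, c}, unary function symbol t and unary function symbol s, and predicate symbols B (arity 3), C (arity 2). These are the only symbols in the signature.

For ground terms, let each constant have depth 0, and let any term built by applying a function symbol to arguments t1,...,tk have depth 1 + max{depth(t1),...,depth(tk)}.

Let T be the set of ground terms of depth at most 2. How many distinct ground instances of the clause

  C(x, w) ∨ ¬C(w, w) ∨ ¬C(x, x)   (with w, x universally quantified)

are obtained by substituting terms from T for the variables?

1225

Ground terms of depth ≤ 2:
  Let N_k = |{terms of depth ≤ k}|. Then N_0 = 5 and N_k = 5 + N_{k-1} + N_{k-1} for k ≥ 1 (one summand per function symbol, arity giving the exponent).
  N_0 = 5
  N_1 = 5 + 5 + 5 = 15
  N_2 = 5 + 15 + 15 = 35
So there are 35 ground terms available for substitution.
Each of w, x ranges independently over the available ground terms, and distinct assignments produce distinct instances.
Number of ground instances = 35^2 = 1225.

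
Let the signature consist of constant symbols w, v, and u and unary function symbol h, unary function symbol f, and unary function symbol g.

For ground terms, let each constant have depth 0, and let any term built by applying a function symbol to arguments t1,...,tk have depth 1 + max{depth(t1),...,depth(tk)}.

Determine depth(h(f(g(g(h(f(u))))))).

6

depth(f(u)) = 1 + depth(u) = 1 + 0 = 1
depth(h(f(u))) = 1 + depth(f(u)) = 1 + 1 = 2
depth(g(h(f(u)))) = 1 + depth(h(f(u))) = 1 + 2 = 3
depth(g(g(h(f(u))))) = 1 + depth(g(h(f(u)))) = 1 + 3 = 4
depth(f(g(g(h(f(u)))))) = 1 + depth(g(g(h(f(u))))) = 1 + 4 = 5
depth(h(f(g(g(h(f(u))))))) = 1 + depth(f(g(g(h(f(u)))))) = 1 + 5 = 6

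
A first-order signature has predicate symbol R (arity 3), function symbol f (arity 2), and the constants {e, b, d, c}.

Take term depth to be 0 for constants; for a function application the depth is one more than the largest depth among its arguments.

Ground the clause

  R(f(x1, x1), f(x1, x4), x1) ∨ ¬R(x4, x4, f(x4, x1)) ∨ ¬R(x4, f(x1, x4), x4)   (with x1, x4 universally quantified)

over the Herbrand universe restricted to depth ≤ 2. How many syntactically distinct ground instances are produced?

Ground terms of depth ≤ 2:
  Let N_k = |{terms of depth ≤ k}|. Then N_0 = 4 and N_k = 4 + N_{k-1}^2 for k ≥ 1 (one summand per function symbol, arity giving the exponent).
  N_0 = 4
  N_1 = 4 + 4^2 = 20
  N_2 = 4 + 20^2 = 404
So there are 404 ground terms available for substitution.
There are 2 variables to instantiate (x1, x4), each occurring in at least one literal, so different choices give different ground instances.
Number of ground instances = 404^2 = 163216.

163216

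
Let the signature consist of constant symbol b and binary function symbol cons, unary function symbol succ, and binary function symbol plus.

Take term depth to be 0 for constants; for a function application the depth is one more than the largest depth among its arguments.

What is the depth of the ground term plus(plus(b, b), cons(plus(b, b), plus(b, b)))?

3

depth(plus(b, b)) = 1 + max(0, 0) = 1
depth(cons(plus(b, b), plus(b, b))) = 1 + max(1, 1) = 2
depth(plus(plus(b, b), cons(plus(b, b), plus(b, b)))) = 1 + max(1, 2) = 3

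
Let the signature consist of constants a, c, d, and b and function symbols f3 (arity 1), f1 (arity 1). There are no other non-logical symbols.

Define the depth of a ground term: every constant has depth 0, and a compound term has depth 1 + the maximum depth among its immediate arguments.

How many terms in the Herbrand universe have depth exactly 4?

Count level by level. With function symbols f3/1, f1/1, the terms of depth ≤ k are the 4 constants together with each function applied to depth-≤(k−1) tuples, so N_k = 4 + N_{k-1} + N_{k-1}.
N_0 = 4
N_1 = 4 + 4 + 4 = 12
N_2 = 4 + 12 + 12 = 28
N_3 = 4 + 28 + 28 = 60
N_4 = 4 + 60 + 60 = 124
Terms of depth exactly 4: N_4 − N_3 = 124 − 60 = 64.

64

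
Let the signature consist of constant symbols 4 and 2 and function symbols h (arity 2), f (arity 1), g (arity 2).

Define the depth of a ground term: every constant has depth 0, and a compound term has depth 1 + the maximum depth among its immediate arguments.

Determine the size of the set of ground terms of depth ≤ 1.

12

If N_k denotes the number of depth-≤k ground terms, the 2 constants give N_0 = 2, and each function symbol of arity r contributes N_{k-1}^r new terms at level k: N_k = 2 + N_{k-1}^2 + N_{k-1} + N_{k-1}^2.
N_0 = 2
N_1 = 2 + 2^2 + 2 + 2^2 = 12
Explicitly: 4, 2, h(4, 4), h(4, 2), h(2, 4), h(2, 2), f(4), f(2), g(4, 4), g(4, 2), g(2, 4), g(2, 2).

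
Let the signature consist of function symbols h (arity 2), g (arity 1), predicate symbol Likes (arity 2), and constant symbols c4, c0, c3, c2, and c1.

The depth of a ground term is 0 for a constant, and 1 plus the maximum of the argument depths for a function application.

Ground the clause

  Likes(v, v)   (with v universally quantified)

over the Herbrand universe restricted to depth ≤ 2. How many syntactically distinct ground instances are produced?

1265

Ground terms of depth ≤ 2:
  Count level by level. With function symbols h/2, g/1, the terms of depth ≤ k are the 5 constants together with each function applied to depth-≤(k−1) tuples, so N_k = 5 + N_{k-1}^2 + N_{k-1}.
  N_0 = 5
  N_1 = 5 + 5^2 + 5 = 35
  N_2 = 5 + 35^2 + 35 = 1265
So there are 1265 ground terms available for substitution.
The variable v ranges independently over the available ground terms, and distinct assignments produce distinct instances.
Number of ground instances = 1265.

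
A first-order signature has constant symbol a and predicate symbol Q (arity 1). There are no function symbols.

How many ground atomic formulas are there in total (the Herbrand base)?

With no function symbols, the Herbrand universe is just the 1 constant.
Ground atoms per predicate: Q: 1.
Herbrand base size = 1 = 1.

1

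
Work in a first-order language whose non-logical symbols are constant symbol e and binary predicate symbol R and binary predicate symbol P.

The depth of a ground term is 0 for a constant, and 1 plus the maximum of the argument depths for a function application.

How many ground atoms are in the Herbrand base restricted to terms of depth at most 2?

2

First count ground terms of depth ≤ 2.
With no function symbols every ground term is a constant, so there is exactly 1 ground term at every depth bound.
N_0 = 1
N_1 = 1
N_2 = 1
Explicitly: e.
So |H| = 1.
A ground atom is a predicate applied to a tuple of terms from H, so the count is the sum over predicates of |H|^arity:
  R: 1^2 = 1;  P: 1^2 = 1
Total ground atoms: 1 + 1 = 2.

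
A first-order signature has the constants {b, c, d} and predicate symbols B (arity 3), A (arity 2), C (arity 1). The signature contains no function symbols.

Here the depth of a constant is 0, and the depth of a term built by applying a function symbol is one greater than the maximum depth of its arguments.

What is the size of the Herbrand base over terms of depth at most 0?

39

First count ground terms of depth ≤ 0.
With no function symbols every ground term is a constant, so there are exactly 3 ground terms at every depth bound.
N_0 = 3
So |H| = 3.
Each predicate of arity r yields |H|^r ground atoms (one per choice of an r-tuple from H):
  B: 3^3 = 27;  A: 3^2 = 9;  C: 3
Total ground atoms: 27 + 9 + 3 = 39.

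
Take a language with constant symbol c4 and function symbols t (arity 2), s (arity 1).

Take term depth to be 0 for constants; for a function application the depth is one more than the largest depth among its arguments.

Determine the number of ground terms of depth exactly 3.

Let N_k count ground terms of depth at most k. Each non-constant term of depth ≤ k is some function symbol applied to depth-≤(k−1) arguments, giving N_k = 1 + N_{k-1}^2 + N_{k-1}.
N_0 = 1
N_1 = 1 + 1^2 + 1 = 3
N_2 = 1 + 3^2 + 3 = 13
N_3 = 1 + 13^2 + 13 = 183
Terms of depth exactly 3: N_3 − N_2 = 183 − 13 = 170.

170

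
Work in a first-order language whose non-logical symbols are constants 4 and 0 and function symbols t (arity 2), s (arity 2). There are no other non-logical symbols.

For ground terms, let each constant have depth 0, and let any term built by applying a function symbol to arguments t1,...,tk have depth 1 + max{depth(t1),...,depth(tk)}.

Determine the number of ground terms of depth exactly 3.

81408

Let N_k = |{terms of depth ≤ k}|. Then N_0 = 2 and N_k = 2 + N_{k-1}^2 + N_{k-1}^2 for k ≥ 1 (one summand per function symbol, arity giving the exponent).
N_0 = 2
N_1 = 2 + 2^2 + 2^2 = 10
N_2 = 2 + 10^2 + 10^2 = 202
N_3 = 2 + 202^2 + 202^2 = 81610
Terms of depth exactly 3: N_3 − N_2 = 81610 − 202 = 81408.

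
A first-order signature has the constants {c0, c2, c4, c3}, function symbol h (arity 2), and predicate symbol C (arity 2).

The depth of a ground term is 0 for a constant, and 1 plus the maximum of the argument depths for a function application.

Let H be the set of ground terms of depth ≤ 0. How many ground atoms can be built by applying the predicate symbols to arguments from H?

16

First count ground terms of depth ≤ 0.
If N_k denotes the number of depth-≤k ground terms, the 4 constants give N_0 = 4, and each function symbol of arity r contributes N_{k-1}^r new terms at level k: N_k = 4 + N_{k-1}^2.
N_0 = 4
So |H| = 4.
For each predicate symbol, the number of ground atoms is |H| raised to its arity; summing:
  C: 4^2 = 16
Total ground atoms: 16.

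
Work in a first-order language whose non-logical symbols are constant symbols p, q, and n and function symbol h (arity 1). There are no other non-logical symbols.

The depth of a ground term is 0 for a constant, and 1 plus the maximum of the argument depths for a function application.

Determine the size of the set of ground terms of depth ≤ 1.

6

Let N_k count ground terms of depth at most k. Each non-constant term of depth ≤ k is some function symbol applied to depth-≤(k−1) arguments, giving N_k = 3 + N_{k-1}.
N_0 = 3
N_1 = 3 + 3 = 6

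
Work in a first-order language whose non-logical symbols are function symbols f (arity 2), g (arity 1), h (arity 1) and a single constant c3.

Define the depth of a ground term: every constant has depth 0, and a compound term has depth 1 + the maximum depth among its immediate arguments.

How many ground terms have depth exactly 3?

651

Count level by level. With function symbols f/2, g/1, h/1, the terms of depth ≤ k are the 1 constant together with each function applied to depth-≤(k−1) tuples, so N_k = 1 + N_{k-1}^2 + N_{k-1} + N_{k-1}.
N_0 = 1
N_1 = 1 + 1^2 + 1 + 1 = 4
N_2 = 1 + 4^2 + 4 + 4 = 25
N_3 = 1 + 25^2 + 25 + 25 = 676
Terms of depth exactly 3: N_3 − N_2 = 676 − 25 = 651.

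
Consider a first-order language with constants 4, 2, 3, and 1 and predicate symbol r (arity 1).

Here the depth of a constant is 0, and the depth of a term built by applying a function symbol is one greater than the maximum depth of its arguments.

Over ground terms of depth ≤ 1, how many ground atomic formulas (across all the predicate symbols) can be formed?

4

First count ground terms of depth ≤ 1.
With no function symbols every ground term is a constant, so there are exactly 4 ground terms at every depth bound.
N_0 = 4
N_1 = 4
So |H| = 4.
For each predicate symbol, the number of ground atoms is |H| raised to its arity; summing:
  r: 4
Total ground atoms: 4.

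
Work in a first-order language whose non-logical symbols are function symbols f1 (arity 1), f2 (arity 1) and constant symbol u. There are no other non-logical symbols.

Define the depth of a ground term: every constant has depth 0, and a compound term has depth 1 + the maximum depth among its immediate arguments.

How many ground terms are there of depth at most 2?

Let N_k = |{terms of depth ≤ k}|. Then N_0 = 1 and N_k = 1 + N_{k-1} + N_{k-1} for k ≥ 1 (one summand per function symbol, arity giving the exponent).
N_0 = 1
N_1 = 1 + 1 + 1 = 3
N_2 = 1 + 3 + 3 = 7
Explicitly: u, f1(u), f1(f1(u)), f1(f2(u)), f2(u), f2(f1(u)), f2(f2(u)).

7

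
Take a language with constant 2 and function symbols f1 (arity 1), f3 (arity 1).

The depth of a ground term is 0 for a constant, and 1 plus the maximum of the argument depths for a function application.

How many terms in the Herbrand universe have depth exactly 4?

16

Write N_k for the number of ground terms of depth ≤ k. A term of depth ≤ k is either a constant or a function symbol applied to arguments of depth ≤ k−1, so N_k = 1 + N_{k-1} + N_{k-1}.
N_0 = 1
N_1 = 1 + 1 + 1 = 3
N_2 = 1 + 3 + 3 = 7
N_3 = 1 + 7 + 7 = 15
N_4 = 1 + 15 + 15 = 31
Terms of depth exactly 4: N_4 − N_3 = 31 − 15 = 16.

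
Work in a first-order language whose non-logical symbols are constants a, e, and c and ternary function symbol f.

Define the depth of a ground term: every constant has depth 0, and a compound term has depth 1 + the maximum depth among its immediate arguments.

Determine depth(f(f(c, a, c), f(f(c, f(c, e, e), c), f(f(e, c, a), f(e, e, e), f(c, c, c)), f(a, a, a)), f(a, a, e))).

depth(f(c, a, c)) = 1 + max(0, 0, 0) = 1
depth(f(c, e, e)) = 1 + max(0, 0, 0) = 1
depth(f(c, f(c, e, e), c)) = 1 + max(0, 1, 0) = 2
depth(f(e, c, a)) = 1 + max(0, 0, 0) = 1
depth(f(e, e, e)) = 1 + max(0, 0, 0) = 1
depth(f(c, c, c)) = 1 + max(0, 0, 0) = 1
depth(f(f(e, c, a), f(e, e, e), f(c, c, c))) = 1 + max(1, 1, 1) = 2
depth(f(a, a, a)) = 1 + max(0, 0, 0) = 1
depth(f(f(c, f(c, e, e), c), f(f(e, c, a), f(e, e, e), f(c, c, c)), f(a, a, a))) = 1 + max(2, 2, 1) = 3
depth(f(a, a, e)) = 1 + max(0, 0, 0) = 1
depth(f(f(c, a, c), f(f(c, f(c, e, e), c), f(f(e, c, a), f(e, e, e), f(c, c, c)), f(a, a, a)), f(a, a, e))) = 1 + max(1, 3, 1) = 4

4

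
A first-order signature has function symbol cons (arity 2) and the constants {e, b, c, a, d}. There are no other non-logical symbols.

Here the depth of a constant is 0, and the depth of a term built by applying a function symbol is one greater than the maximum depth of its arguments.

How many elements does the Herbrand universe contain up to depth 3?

Count level by level. With function symbols cons/2, the terms of depth ≤ k are the 5 constants together with each function applied to depth-≤(k−1) tuples, so N_k = 5 + N_{k-1}^2.
N_0 = 5
N_1 = 5 + 5^2 = 30
N_2 = 5 + 30^2 = 905
N_3 = 5 + 905^2 = 819030

819030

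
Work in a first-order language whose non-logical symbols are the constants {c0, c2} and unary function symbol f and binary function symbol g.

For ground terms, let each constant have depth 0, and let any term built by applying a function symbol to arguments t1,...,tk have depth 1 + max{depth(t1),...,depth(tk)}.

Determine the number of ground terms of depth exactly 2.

66

Write N_k for the number of ground terms of depth ≤ k. A term of depth ≤ k is either a constant or a function symbol applied to arguments of depth ≤ k−1, so N_k = 2 + N_{k-1} + N_{k-1}^2.
N_0 = 2
N_1 = 2 + 2 + 2^2 = 8
N_2 = 2 + 8 + 8^2 = 74
Terms of depth exactly 2: N_2 − N_1 = 74 − 8 = 66.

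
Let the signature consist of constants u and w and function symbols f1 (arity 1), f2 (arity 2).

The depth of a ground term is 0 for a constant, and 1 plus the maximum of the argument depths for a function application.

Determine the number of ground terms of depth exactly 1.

6

Let N_k count ground terms of depth at most k. Each non-constant term of depth ≤ k is some function symbol applied to depth-≤(k−1) arguments, giving N_k = 2 + N_{k-1} + N_{k-1}^2.
N_0 = 2
N_1 = 2 + 2 + 2^2 = 8
Terms of depth exactly 1: N_1 − N_0 = 8 − 2 = 6.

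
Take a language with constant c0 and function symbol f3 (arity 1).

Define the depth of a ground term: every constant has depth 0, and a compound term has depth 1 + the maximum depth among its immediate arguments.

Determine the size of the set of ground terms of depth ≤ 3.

4

Count level by level. With function symbols f3/1, the terms of depth ≤ k are the 1 constant together with each function applied to depth-≤(k−1) tuples, so N_k = 1 + N_{k-1}.
N_0 = 1
N_1 = 1 + 1 = 2
N_2 = 1 + 2 = 3
N_3 = 1 + 3 = 4
Explicitly: c0, f3(c0), f3(f3(c0)), f3(f3(f3(c0))).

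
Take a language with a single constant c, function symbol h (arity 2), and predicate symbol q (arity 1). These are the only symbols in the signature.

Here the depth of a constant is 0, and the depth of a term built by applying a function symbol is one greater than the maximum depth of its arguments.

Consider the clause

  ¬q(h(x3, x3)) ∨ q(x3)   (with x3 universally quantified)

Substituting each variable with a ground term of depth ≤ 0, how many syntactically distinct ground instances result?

1

Ground terms of depth ≤ 0:
  Let N_k count ground terms of depth at most k. Each non-constant term of depth ≤ k is some function symbol applied to depth-≤(k−1) arguments, giving N_k = 1 + N_{k-1}^2.
  N_0 = 1
  Explicitly: c.
So there is exactly 1 ground term available for substitution.
There is 1 variable to instantiate (x3),  occurring in at least one literal, so different choices give different ground instances.
Number of ground instances = 1.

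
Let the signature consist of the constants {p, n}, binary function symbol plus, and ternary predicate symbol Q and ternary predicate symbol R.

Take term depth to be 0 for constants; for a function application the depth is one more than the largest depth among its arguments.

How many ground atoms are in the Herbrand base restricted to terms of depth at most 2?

109744

First count ground terms of depth ≤ 2.
Let N_k = |{terms of depth ≤ k}|. Then N_0 = 2 and N_k = 2 + N_{k-1}^2 for k ≥ 1 (one summand per function symbol, arity giving the exponent).
N_0 = 2
N_1 = 2 + 2^2 = 6
N_2 = 2 + 6^2 = 38
So |H| = 38.
Ground atoms are formed by filling each argument slot of a predicate with a term from H, so an r-ary predicate gives |H|^r atoms:
  Q: 38^3 = 54872;  R: 38^3 = 54872
Total ground atoms: 54872 + 54872 = 109744.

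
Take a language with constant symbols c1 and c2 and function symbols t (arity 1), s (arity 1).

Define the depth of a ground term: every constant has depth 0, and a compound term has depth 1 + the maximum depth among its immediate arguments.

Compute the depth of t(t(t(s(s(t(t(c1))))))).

7

depth(t(c1)) = 1 + depth(c1) = 1 + 0 = 1
depth(t(t(c1))) = 1 + depth(t(c1)) = 1 + 1 = 2
depth(s(t(t(c1)))) = 1 + depth(t(t(c1))) = 1 + 2 = 3
depth(s(s(t(t(c1))))) = 1 + depth(s(t(t(c1)))) = 1 + 3 = 4
depth(t(s(s(t(t(c1)))))) = 1 + depth(s(s(t(t(c1))))) = 1 + 4 = 5
depth(t(t(s(s(t(t(c1))))))) = 1 + depth(t(s(s(t(t(c1)))))) = 1 + 5 = 6
depth(t(t(t(s(s(t(t(c1)))))))) = 1 + depth(t(t(s(s(t(t(c1))))))) = 1 + 6 = 7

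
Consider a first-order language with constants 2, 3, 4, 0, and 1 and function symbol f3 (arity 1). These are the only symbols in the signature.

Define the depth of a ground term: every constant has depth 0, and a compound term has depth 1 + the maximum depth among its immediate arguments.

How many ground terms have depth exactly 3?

5

Count level by level. With function symbols f3/1, the terms of depth ≤ k are the 5 constants together with each function applied to depth-≤(k−1) tuples, so N_k = 5 + N_{k-1}.
N_0 = 5
N_1 = 5 + 5 = 10
N_2 = 5 + 10 = 15
N_3 = 5 + 15 = 20
Terms of depth exactly 3: N_3 − N_2 = 20 − 15 = 5.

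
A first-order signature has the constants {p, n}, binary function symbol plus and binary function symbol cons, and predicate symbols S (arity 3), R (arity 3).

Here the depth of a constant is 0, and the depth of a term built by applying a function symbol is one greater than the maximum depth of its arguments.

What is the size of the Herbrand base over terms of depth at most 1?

2000

First count ground terms of depth ≤ 1.
Let N_k count ground terms of depth at most k. Each non-constant term of depth ≤ k is some function symbol applied to depth-≤(k−1) arguments, giving N_k = 2 + N_{k-1}^2 + N_{k-1}^2.
N_0 = 2
N_1 = 2 + 2^2 + 2^2 = 10
Explicitly: p, n, plus(p, p), plus(p, n), plus(n, p), plus(n, n), cons(p, p), cons(p, n), cons(n, p), cons(n, n).
So |H| = 10.
A ground atom is a predicate applied to a tuple of terms from H, so the count is the sum over predicates of |H|^arity:
  S: 10^3 = 1000;  R: 10^3 = 1000
Total ground atoms: 1000 + 1000 = 2000.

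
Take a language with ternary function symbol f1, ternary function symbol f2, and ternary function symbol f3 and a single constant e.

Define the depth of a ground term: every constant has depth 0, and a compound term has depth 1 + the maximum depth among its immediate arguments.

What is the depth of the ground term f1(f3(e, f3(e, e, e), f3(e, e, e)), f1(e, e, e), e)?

depth(f3(e, e, e)) = 1 + max(0, 0, 0) = 1
depth(f3(e, f3(e, e, e), f3(e, e, e))) = 1 + max(0, 1, 1) = 2
depth(f1(e, e, e)) = 1 + max(0, 0, 0) = 1
depth(f1(f3(e, f3(e, e, e), f3(e, e, e)), f1(e, e, e), e)) = 1 + max(2, 1, 0) = 3

3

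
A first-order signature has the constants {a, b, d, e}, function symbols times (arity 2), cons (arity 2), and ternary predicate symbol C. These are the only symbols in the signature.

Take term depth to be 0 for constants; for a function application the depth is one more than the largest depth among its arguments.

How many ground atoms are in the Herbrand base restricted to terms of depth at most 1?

46656

First count ground terms of depth ≤ 1.
Write N_k for the number of ground terms of depth ≤ k. A term of depth ≤ k is either a constant or a function symbol applied to arguments of depth ≤ k−1, so N_k = 4 + N_{k-1}^2 + N_{k-1}^2.
N_0 = 4
N_1 = 4 + 4^2 + 4^2 = 36
So |H| = 36.
A ground atom is a predicate applied to a tuple of terms from H, so the count is the sum over predicates of |H|^arity:
  C: 36^3 = 46656
Total ground atoms: 46656.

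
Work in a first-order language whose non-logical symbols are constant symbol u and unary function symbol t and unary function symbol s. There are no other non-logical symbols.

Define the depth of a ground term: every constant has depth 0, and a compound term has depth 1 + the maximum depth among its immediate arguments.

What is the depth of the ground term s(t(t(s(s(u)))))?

depth(s(u)) = 1 + depth(u) = 1 + 0 = 1
depth(s(s(u))) = 1 + depth(s(u)) = 1 + 1 = 2
depth(t(s(s(u)))) = 1 + depth(s(s(u))) = 1 + 2 = 3
depth(t(t(s(s(u))))) = 1 + depth(t(s(s(u)))) = 1 + 3 = 4
depth(s(t(t(s(s(u)))))) = 1 + depth(t(t(s(s(u))))) = 1 + 4 = 5

5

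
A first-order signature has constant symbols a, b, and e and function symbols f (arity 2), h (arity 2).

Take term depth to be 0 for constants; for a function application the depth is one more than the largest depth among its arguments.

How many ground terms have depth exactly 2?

864

Count level by level. With function symbols f/2, h/2, the terms of depth ≤ k are the 3 constants together with each function applied to depth-≤(k−1) tuples, so N_k = 3 + N_{k-1}^2 + N_{k-1}^2.
N_0 = 3
N_1 = 3 + 3^2 + 3^2 = 21
N_2 = 3 + 21^2 + 21^2 = 885
Terms of depth exactly 2: N_2 − N_1 = 885 − 21 = 864.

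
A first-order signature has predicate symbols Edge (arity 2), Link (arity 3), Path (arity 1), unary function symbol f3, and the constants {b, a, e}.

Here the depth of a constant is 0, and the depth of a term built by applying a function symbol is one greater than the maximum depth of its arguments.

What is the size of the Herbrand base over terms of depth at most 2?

819

First count ground terms of depth ≤ 2.
Let N_k = |{terms of depth ≤ k}|. Then N_0 = 3 and N_k = 3 + N_{k-1} for k ≥ 1 (one summand per function symbol, arity giving the exponent).
N_0 = 3
N_1 = 3 + 3 = 6
N_2 = 3 + 6 = 9
So |H| = 9.
Each predicate of arity r yields |H|^r ground atoms (one per choice of an r-tuple from H):
  Edge: 9^2 = 81;  Link: 9^3 = 729;  Path: 9
Total ground atoms: 81 + 729 + 9 = 819.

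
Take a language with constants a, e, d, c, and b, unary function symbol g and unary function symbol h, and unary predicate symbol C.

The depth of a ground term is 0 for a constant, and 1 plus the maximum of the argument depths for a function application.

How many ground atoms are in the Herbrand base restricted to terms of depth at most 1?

15

First count ground terms of depth ≤ 1.
Write N_k for the number of ground terms of depth ≤ k. A term of depth ≤ k is either a constant or a function symbol applied to arguments of depth ≤ k−1, so N_k = 5 + N_{k-1} + N_{k-1}.
N_0 = 5
N_1 = 5 + 5 + 5 = 15
So |H| = 15.
Ground atoms are formed by filling each argument slot of a predicate with a term from H, so an r-ary predicate gives |H|^r atoms:
  C: 15
Total ground atoms: 15.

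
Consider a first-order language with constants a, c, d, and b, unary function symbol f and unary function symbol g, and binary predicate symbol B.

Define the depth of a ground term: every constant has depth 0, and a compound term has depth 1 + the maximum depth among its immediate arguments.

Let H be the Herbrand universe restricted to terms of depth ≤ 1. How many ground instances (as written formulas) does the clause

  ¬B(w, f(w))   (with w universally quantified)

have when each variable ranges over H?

Ground terms of depth ≤ 1:
  If N_k denotes the number of depth-≤k ground terms, the 4 constants give N_0 = 4, and each function symbol of arity r contributes N_{k-1}^r new terms at level k: N_k = 4 + N_{k-1} + N_{k-1}.
  N_0 = 4
  N_1 = 4 + 4 + 4 = 12
So there are 12 ground terms available for substitution.
The variable w ranges independently over the available ground terms, and distinct assignments produce distinct instances.
Number of ground instances = 12.

12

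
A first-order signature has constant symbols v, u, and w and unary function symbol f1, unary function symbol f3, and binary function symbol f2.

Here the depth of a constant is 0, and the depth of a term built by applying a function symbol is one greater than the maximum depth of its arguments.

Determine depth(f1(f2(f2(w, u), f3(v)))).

3

depth(f2(w, u)) = 1 + max(0, 0) = 1
depth(f3(v)) = 1 + depth(v) = 1 + 0 = 1
depth(f2(f2(w, u), f3(v))) = 1 + max(1, 1) = 2
depth(f1(f2(f2(w, u), f3(v)))) = 1 + depth(f2(f2(w, u), f3(v))) = 1 + 2 = 3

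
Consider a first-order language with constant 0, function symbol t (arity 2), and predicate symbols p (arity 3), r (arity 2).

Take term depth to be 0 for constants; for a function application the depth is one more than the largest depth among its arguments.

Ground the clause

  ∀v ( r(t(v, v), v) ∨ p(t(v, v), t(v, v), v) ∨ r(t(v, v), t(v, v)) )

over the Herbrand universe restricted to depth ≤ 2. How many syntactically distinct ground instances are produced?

5

Ground terms of depth ≤ 2:
  Count level by level. With function symbols t/2, the terms of depth ≤ k are the 1 constant together with each function applied to depth-≤(k−1) tuples, so N_k = 1 + N_{k-1}^2.
  N_0 = 1
  N_1 = 1 + 1^2 = 2
  N_2 = 1 + 2^2 = 5
  Explicitly: 0, t(0, 0), t(0, t(0, 0)), t(t(0, 0), 0), t(t(0, 0), t(0, 0)).
So there are 5 ground terms available for substitution.
There is 1 variable to instantiate (v),  occurring in at least one literal, so different choices give different ground instances.
Number of ground instances = 5.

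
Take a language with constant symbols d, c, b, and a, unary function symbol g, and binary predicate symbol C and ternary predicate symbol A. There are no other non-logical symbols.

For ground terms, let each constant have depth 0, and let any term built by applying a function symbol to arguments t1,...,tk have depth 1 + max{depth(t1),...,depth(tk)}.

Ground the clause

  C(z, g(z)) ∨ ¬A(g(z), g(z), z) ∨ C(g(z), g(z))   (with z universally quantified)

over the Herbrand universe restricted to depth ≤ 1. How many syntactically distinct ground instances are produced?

8

Ground terms of depth ≤ 1:
  Let N_k = |{terms of depth ≤ k}|. Then N_0 = 4 and N_k = 4 + N_{k-1} for k ≥ 1 (one summand per function symbol, arity giving the exponent).
  N_0 = 4
  N_1 = 4 + 4 = 8
  Explicitly: d, c, b, a, g(d), g(c), g(b), g(a).
So there are 8 ground terms available for substitution.
There is 1 variable to instantiate (z),  occurring in at least one literal, so different choices give different ground instances.
Number of ground instances = 8.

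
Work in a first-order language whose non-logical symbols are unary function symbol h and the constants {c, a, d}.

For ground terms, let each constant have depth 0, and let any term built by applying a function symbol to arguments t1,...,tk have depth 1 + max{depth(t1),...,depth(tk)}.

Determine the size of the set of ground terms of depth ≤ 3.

If N_k denotes the number of depth-≤k ground terms, the 3 constants give N_0 = 3, and each function symbol of arity r contributes N_{k-1}^r new terms at level k: N_k = 3 + N_{k-1}.
N_0 = 3
N_1 = 3 + 3 = 6
N_2 = 3 + 6 = 9
N_3 = 3 + 9 = 12

12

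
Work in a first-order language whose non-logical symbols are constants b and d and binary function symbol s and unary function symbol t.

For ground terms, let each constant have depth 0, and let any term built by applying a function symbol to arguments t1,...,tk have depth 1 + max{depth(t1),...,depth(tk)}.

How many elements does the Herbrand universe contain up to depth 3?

5552

Let N_k count ground terms of depth at most k. Each non-constant term of depth ≤ k is some function symbol applied to depth-≤(k−1) arguments, giving N_k = 2 + N_{k-1}^2 + N_{k-1}.
N_0 = 2
N_1 = 2 + 2^2 + 2 = 8
N_2 = 2 + 8^2 + 8 = 74
N_3 = 2 + 74^2 + 74 = 5552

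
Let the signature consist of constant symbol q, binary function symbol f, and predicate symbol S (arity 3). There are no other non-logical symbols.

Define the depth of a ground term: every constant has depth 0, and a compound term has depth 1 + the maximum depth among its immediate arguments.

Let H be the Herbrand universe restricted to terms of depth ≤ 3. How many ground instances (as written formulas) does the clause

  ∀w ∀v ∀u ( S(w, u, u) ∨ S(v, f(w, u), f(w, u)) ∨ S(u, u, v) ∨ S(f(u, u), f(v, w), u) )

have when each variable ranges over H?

17576

Ground terms of depth ≤ 3:
  Let N_k = |{terms of depth ≤ k}|. Then N_0 = 1 and N_k = 1 + N_{k-1}^2 for k ≥ 1 (one summand per function symbol, arity giving the exponent).
  N_0 = 1
  N_1 = 1 + 1^2 = 2
  N_2 = 1 + 2^2 = 5
  N_3 = 1 + 5^2 = 26
So there are 26 ground terms available for substitution.
The clause has 3 distinct variables (w, v, u), each appearing in the body. In the free term algebra distinct substitutions yield syntactically distinct ground instances.
Number of ground instances = 26^3 = 17576.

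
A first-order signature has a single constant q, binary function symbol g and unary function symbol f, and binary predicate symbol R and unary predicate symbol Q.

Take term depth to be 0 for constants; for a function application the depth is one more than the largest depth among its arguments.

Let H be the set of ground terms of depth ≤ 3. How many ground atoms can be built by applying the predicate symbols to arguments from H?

First count ground terms of depth ≤ 3.
Let N_k = |{terms of depth ≤ k}|. Then N_0 = 1 and N_k = 1 + N_{k-1}^2 + N_{k-1} for k ≥ 1 (one summand per function symbol, arity giving the exponent).
N_0 = 1
N_1 = 1 + 1^2 + 1 = 3
N_2 = 1 + 3^2 + 3 = 13
N_3 = 1 + 13^2 + 13 = 183
So |H| = 183.
A ground atom is a predicate applied to a tuple of terms from H, so the count is the sum over predicates of |H|^arity:
  R: 183^2 = 33489;  Q: 183
Total ground atoms: 33489 + 183 = 33672.

33672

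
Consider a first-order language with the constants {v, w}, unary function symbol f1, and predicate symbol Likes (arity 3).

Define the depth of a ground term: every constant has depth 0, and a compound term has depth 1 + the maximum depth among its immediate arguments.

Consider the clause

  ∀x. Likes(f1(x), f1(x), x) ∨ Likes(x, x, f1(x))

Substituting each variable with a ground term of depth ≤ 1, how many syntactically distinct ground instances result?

4

Ground terms of depth ≤ 1:
  Count level by level. With function symbols f1/1, the terms of depth ≤ k are the 2 constants together with each function applied to depth-≤(k−1) tuples, so N_k = 2 + N_{k-1}.
  N_0 = 2
  N_1 = 2 + 2 = 4
  Explicitly: v, w, f1(v), f1(w).
So there are 4 ground terms available for substitution.
There is 1 variable to instantiate (x),  occurring in at least one literal, so different choices give different ground instances.
Number of ground instances = 4.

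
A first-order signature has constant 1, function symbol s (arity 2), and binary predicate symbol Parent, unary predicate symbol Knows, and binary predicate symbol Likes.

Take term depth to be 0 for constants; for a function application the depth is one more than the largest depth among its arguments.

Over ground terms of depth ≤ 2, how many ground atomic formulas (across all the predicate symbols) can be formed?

55

First count ground terms of depth ≤ 2.
Count level by level. With function symbols s/2, the terms of depth ≤ k are the 1 constant together with each function applied to depth-≤(k−1) tuples, so N_k = 1 + N_{k-1}^2.
N_0 = 1
N_1 = 1 + 1^2 = 2
N_2 = 1 + 2^2 = 5
Explicitly: 1, s(1, 1), s(1, s(1, 1)), s(s(1, 1), 1), s(s(1, 1), s(1, 1)).
So |H| = 5.
For each predicate symbol, the number of ground atoms is |H| raised to its arity; summing:
  Parent: 5^2 = 25;  Knows: 5;  Likes: 5^2 = 25
Total ground atoms: 25 + 5 + 25 = 55.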